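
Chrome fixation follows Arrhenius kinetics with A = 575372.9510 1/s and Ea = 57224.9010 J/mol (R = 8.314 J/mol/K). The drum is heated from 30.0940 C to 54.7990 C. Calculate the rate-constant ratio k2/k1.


T1 = 30.0940 + 273.15 = 303.2440 K; T2 = 54.7990 + 273.15 = 327.9490 K
k1 = A * exp(-Ea/(R*T1)) = 575372.9510 * exp(-57224.9010/(8.314*303.2440)) = 7.9881e-05 1/s
k2 = A * exp(-Ea/(R*T2)) = 575372.9510 * exp(-57224.9010/(8.314*327.9490)) = 4.4160e-04 1/s
k2/k1 = 4.4160e-04 / 7.9881e-05 = 5.5282


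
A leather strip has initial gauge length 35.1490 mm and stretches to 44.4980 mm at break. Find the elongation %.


Formula: Elongation = (Lf - L0) / L0 * 100
Substituting: Elongation = (44.4980 - 35.1490) / 35.1490 * 100
Result: 26.5982 %


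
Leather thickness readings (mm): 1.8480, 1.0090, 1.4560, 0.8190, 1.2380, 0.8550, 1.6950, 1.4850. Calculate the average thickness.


Formula: Average = sum / n
Substituting: Average = 10.4050 / 8
Result: 1.3006 mm


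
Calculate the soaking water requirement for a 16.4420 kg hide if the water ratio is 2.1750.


Formula: Water = hide_weight * ratio
Substituting: Water = 16.4420 * 2.1750
Result: 35.7614 kg


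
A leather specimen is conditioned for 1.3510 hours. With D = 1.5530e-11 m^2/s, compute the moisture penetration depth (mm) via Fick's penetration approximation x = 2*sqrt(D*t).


t = 1.3510 hr * 3600 = 4863.6000 s
D * t = 1.5530e-11 * 4863.6000 = 7.5532e-08
x = 2 * sqrt(D*t) = 2 * sqrt(7.5532e-08) = 5.4966e-04 m = 0.5497 mm


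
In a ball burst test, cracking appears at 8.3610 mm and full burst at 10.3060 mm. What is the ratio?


Formula: Ratio = crack / burst
Substituting: Ratio = 8.3610 / 10.3060
Result: 0.8113


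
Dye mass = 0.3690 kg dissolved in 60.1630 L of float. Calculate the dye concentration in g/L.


Formula: Conc = dye_mass(kg) / volume(L) * 1000
Substituting: Conc = 0.3690 / 60.1630 * 1000
Result: 6.1333 g/L


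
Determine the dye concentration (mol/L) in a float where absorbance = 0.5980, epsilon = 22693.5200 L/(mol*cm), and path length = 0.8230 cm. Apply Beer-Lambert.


Formula: c = A / (epsilon * l)
Substituting: c = 0.5980 / (22693.5200 * 0.8230)
Result: 3.2018e-05 mol/L


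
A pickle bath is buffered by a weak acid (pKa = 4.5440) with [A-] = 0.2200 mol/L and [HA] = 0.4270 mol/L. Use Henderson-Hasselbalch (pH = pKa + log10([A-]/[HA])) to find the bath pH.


ratio = [A-] / [HA] = 0.2200 / 0.4270 = 0.5152
log10(ratio) = -0.2880
pH = pKa + log10(ratio) = 4.5440 - 0.2880 = 4.2560


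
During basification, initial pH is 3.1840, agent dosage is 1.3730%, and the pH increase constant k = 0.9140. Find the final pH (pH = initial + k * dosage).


Formula: pH_final = pH_initial + k * base_pct
Substituting: pH_final = 3.1840 + 0.9140 * 1.3730
Result: 4.4389


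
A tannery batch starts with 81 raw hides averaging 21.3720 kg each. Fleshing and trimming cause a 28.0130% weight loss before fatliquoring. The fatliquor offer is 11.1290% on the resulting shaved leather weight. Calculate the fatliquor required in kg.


Total_raw = N * avg_wt = 81 * 21.3720 = 1731.1320 kg
Substrate = Total_raw * (1 - loss/100) = 1731.1320 * (1 - 28.0130/100) = 1246.1900 kg
Fat = Substrate * pct / 100 = 1246.1900 * 11.1290 / 100 = 138.6885 kg


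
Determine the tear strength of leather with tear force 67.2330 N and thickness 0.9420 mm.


Formula: Tear strength = force / thickness
Substituting: Tear strength = 67.2330 / 0.9420
Result: 71.3726 N/mm


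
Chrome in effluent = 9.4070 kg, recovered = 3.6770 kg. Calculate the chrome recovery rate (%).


Formula: Recovery = recovered / input * 100
Substituting: Recovery = 3.6770 / 9.4070 * 100
Result: 39.0879 %


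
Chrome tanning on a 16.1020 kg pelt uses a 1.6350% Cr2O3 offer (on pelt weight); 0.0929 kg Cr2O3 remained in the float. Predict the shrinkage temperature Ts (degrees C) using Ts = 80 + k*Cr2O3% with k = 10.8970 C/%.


Offered = pelt * offer_pct / 100 = 16.1020 * 1.6350 / 100 = 0.2633 kg
Uptake = offered - residual = 0.2633 - 0.0929 = 0.1704 kg
Cr2O3% on pelt = uptake / pelt * 100 = 0.1704 / 16.1020 * 100 = 1.0581 %
Ts = 80 + k * Cr2O3% = 80 + 10.8970 * 1.0581 = 91.5296 C


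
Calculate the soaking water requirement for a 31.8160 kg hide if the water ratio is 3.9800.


Formula: Water = hide_weight * ratio
Substituting: Water = 31.8160 * 3.9800
Result: 126.6277 kg


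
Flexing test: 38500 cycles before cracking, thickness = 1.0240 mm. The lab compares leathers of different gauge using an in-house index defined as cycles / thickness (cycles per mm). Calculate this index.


Formula: Index = cycles / thickness
Substituting: Index = 38500 / 1.0240
Result: 37597.6562 cycles/mm


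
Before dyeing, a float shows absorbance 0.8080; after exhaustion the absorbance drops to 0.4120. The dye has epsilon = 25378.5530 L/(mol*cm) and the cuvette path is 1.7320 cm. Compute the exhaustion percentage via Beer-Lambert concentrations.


c_initial = A_i / (epsilon * l) = 0.8080 / (25378.5530 * 1.7320) = 1.8382e-05 mol/L
c_final = A_f / (epsilon * l) = 0.4120 / (25378.5530 * 1.7320) = 9.3731e-06 mol/L
Exhaustion = (c_initial - c_final) / c_initial * 100 = (1.8382e-05 - 9.3731e-06) / 1.8382e-05 * 100 = 49.0099 %


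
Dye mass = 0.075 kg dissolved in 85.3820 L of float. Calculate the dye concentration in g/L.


Formula: Conc = dye_mass(kg) / volume(L) * 1000
Substituting: Conc = 0.075 / 85.3820 * 1000
Result: 0.8784 g/L


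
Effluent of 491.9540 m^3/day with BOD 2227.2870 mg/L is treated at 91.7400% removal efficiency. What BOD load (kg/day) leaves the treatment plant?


Load_in = volume * conc / 1000 = 491.9540 * 2227.2870 / 1000 = 1095.7227 kg/day
Removed = Load_in * eff / 100 = 1095.7227 * 91.7400 / 100 = 1005.2160 kg/day
Load_out = Load_in - Removed = 1095.7227 - 1005.2160 = 90.5067 kg/day


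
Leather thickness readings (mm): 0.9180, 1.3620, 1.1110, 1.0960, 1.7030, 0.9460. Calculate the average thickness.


Formula: Average = sum / n
Substituting: Average = 7.1360 / 6
Result: 1.1893 mm


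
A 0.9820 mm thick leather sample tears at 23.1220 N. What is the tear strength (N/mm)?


Formula: Tear strength = force / thickness
Substituting: Tear strength = 23.1220 / 0.9820
Result: 23.5458 N/mm


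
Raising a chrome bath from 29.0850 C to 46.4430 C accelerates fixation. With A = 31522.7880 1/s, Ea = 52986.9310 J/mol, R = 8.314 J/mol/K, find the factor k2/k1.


T1 = 29.0850 + 273.15 = 302.2350 K; T2 = 46.4430 + 273.15 = 319.5930 K
k1 = A * exp(-Ea/(R*T1)) = 31522.7880 * exp(-52986.9310/(8.314*302.2350)) = 2.1912e-05 1/s
k2 = A * exp(-Ea/(R*T2)) = 31522.7880 * exp(-52986.9310/(8.314*319.5930)) = 6.8876e-05 1/s
k2/k1 = 6.8876e-05 / 2.1912e-05 = 3.1434


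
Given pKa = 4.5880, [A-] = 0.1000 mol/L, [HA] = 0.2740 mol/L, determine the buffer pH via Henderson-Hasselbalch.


ratio = [A-] / [HA] = 0.1000 / 0.2740 = 0.3650
log10(ratio) = -0.4378
pH = pKa + log10(ratio) = 4.5880 - 0.4378 = 4.1502


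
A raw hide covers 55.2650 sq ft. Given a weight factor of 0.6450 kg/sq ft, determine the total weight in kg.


Formula: Weight = area * weight_per_sqft
Substituting: Weight = 55.2650 * 0.6450
Result: 35.6459 kg


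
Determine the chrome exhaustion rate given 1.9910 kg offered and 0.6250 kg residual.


Formula: Uptake = (offered - residual) / offered * 100
Substituting: Uptake = (1.9910 - 0.6250) / 1.9910 * 100
Result: 68.6087 %


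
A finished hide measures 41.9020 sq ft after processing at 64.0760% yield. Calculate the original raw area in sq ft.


Formula: raw = finished * 100 / yield
Substituting: raw = 41.9020 * 100 / 64.0760
Result: 65.3942 sq ft


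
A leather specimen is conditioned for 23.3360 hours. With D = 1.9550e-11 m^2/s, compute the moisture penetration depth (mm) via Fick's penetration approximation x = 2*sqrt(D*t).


t = 23.3360 hr * 3600 = 84009.6000 s
D * t = 1.9550e-11 * 84009.6000 = 1.6424e-06
x = 2 * sqrt(D*t) = 2 * sqrt(1.6424e-06) = 0.00256311 m = 2.5631 mm


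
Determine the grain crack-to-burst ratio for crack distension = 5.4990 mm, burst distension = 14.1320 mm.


Formula: Ratio = crack / burst
Substituting: Ratio = 5.4990 / 14.1320
Result: 0.3891


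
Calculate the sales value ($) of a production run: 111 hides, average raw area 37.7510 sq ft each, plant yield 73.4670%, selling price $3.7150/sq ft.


Raw_total = N * avg_area = 111 * 37.7510 = 4190.3610 sq ft
Finished = Raw_total * yield / 100 = 4190.3610 * 73.4670 / 100 = 3078.5325 sq ft
Value = Finished * price = 3078.5325 * 3.7150 = 11436.7483 $


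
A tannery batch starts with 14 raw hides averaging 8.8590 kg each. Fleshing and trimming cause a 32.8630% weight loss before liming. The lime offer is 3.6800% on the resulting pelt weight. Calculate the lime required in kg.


Total_raw = N * avg_wt = 14 * 8.8590 = 124.0260 kg
Substrate = Total_raw * (1 - loss/100) = 124.0260 * (1 - 32.8630/100) = 83.2673 kg
Lime = Substrate * pct / 100 = 83.2673 * 3.6800 / 100 = 3.0642 kg


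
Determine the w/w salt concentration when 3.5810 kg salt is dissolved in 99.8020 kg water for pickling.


Formula: Conc = salt / (water + salt) * 100
Substituting: Conc = 3.5810 / (99.8020 + 3.5810) * 100
Result: 3.4638 %


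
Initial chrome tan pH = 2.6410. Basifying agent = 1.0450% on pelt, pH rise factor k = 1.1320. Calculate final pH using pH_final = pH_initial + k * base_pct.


Formula: pH_final = pH_initial + k * base_pct
Substituting: pH_final = 2.6410 + 1.1320 * 1.0450
Result: 3.8239


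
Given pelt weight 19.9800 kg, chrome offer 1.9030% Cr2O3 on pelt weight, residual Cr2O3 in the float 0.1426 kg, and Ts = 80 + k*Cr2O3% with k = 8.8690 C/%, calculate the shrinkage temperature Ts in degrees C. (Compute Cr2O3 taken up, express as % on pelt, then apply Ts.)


Offered = pelt * offer_pct / 100 = 19.9800 * 1.9030 / 100 = 0.3802 kg
Uptake = offered - residual = 0.3802 - 0.1426 = 0.2376 kg
Cr2O3% on pelt = uptake / pelt * 100 = 0.2376 / 19.9800 * 100 = 1.1893 %
Ts = 80 + k * Cr2O3% = 80 + 8.8690 * 1.1893 = 90.5478 C


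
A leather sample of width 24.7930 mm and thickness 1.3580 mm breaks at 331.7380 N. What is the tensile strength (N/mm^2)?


Formula: TS = force / (width * thickness)
Substituting: TS = 331.7380 / (24.7930 * 1.3580)
Result: 9.8530 N/mm^2


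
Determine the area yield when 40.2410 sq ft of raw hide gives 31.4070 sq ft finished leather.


Formula: Yield = finished / raw * 100
Substituting: Yield = 31.4070 / 40.2410 * 100
Result: 78.0473 %


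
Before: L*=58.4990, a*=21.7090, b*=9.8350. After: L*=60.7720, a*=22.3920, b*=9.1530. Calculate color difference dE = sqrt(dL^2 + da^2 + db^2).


dL = 2.2730, da = 0.6830, db = -0.6820
dE = sqrt(2.2730^2 + 0.6830^2 + (-0.6820)^2) = 2.4694


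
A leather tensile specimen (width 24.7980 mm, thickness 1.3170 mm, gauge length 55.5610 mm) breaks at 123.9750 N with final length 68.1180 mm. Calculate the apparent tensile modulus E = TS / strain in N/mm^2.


TS = F / (w * t) = 123.9750 / (24.7980 * 1.3170) = 3.7960 N/mm^2
strain = (Lf - L0) / L0 = (68.1180 - 55.5610) / 55.5610 = 0.2260
E = TS / strain = 3.7960 / 0.2260 = 16.7964 N/mm^2


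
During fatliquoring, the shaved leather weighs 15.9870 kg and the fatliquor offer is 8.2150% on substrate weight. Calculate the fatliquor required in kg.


Formula: Fat = substrate * pct / 100
Substituting: Fat = 15.9870 * 8.2150 / 100
Result: 1.3133 kg


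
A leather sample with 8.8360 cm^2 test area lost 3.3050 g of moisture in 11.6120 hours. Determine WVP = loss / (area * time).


Formula: WVP = loss / (area * time)
Substituting: WVP = 3.3050 / (8.8360 * 11.6120)
Result: 0.0322113 g/(cm^2*hr)


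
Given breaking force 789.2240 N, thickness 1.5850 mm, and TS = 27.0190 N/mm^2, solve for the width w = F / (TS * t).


Formula: w = F / (TS * t)
Substituting: w = 789.2240 / (27.0190 * 1.5850)
Result: 18.4290 mm


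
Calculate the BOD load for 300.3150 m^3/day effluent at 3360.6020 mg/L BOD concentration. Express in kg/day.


Formula: BOD_load = volume * conc / 1000
Substituting: BOD_load = 300.3150 * 3360.6020 / 1000
Result: 1009.2392 kg/day


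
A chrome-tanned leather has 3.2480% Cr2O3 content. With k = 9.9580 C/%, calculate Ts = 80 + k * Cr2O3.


Formula: Ts = 80 + k * Cr2O3
Substituting: Ts = 80 + 9.9580 * 3.2480
Result: 112.3436 C


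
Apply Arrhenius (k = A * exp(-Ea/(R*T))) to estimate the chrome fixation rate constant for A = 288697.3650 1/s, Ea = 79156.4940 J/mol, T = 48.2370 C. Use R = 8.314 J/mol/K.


T_K = T_C + 273.15 = 48.2370 + 273.15 = 321.3870 K
exponent = -Ea / (R * T_K) = -79156.4940 / (8.314 * 321.3870) = -29.6243
k = A * exp(exponent) = 288697.3650 * exp(-29.6243) = 3.9334e-08 1/s


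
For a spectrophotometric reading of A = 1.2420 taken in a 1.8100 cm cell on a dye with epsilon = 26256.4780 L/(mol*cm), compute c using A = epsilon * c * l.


Formula: c = A / (epsilon * l)
Substituting: c = 1.2420 / (26256.4780 * 1.8100)
Result: 2.6134e-05 mol/L


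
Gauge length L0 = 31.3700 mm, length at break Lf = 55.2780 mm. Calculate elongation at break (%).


Formula: Elongation = (Lf - L0) / L0 * 100
Substituting: Elongation = (55.2780 - 31.3700) / 31.3700 * 100
Result: 76.2129 %


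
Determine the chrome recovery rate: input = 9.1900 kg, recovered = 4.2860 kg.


Formula: Recovery = recovered / input * 100
Substituting: Recovery = 4.2860 / 9.1900 * 100
Result: 46.6376 %


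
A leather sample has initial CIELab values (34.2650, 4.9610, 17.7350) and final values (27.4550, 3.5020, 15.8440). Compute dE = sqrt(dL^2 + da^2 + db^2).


dL = -6.8100, da = -1.4590, db = -1.8910
dE = sqrt((-6.8100)^2 + (-1.4590)^2 + (-1.8910)^2) = 7.2167


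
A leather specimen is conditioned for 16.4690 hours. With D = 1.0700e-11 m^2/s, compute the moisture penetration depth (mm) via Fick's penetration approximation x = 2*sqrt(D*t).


t = 16.4690 hr * 3600 = 59288.4000 s
D * t = 1.0700e-11 * 59288.4000 = 6.3439e-07
x = 2 * sqrt(D*t) = 2 * sqrt(6.3439e-07) = 0.00159297 m = 1.5930 mm


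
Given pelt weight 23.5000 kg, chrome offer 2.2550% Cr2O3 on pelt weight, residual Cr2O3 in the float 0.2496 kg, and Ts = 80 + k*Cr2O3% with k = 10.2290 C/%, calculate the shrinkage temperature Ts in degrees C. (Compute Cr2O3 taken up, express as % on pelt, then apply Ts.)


Offered = pelt * offer_pct / 100 = 23.5000 * 2.2550 / 100 = 0.5299 kg
Uptake = offered - residual = 0.5299 - 0.2496 = 0.2803 kg
Cr2O3% on pelt = uptake / pelt * 100 = 0.2803 / 23.5000 * 100 = 1.1929 %
Ts = 80 + k * Cr2O3% = 80 + 10.2290 * 1.1929 = 92.2019 C


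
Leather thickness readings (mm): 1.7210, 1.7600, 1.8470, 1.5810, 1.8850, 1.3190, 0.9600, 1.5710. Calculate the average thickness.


Formula: Average = sum / n
Substituting: Average = 12.6440 / 8
Result: 1.5805 mm


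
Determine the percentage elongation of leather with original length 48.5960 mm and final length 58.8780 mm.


Formula: Elongation = (Lf - L0) / L0 * 100
Substituting: Elongation = (58.8780 - 48.5960) / 48.5960 * 100
Result: 21.1581 %


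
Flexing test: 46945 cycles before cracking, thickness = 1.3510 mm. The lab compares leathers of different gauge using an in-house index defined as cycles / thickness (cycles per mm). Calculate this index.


Formula: Index = cycles / thickness
Substituting: Index = 46945 / 1.3510
Result: 34748.3346 cycles/mm


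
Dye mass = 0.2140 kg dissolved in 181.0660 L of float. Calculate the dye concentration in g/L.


Formula: Conc = dye_mass(kg) / volume(L) * 1000
Substituting: Conc = 0.2140 / 181.0660 * 1000
Result: 1.1819 g/L


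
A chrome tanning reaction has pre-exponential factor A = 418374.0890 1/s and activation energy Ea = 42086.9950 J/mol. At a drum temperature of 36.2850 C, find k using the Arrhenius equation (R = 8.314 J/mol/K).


T_K = T_C + 273.15 = 36.2850 + 273.15 = 309.4350 K
exponent = -Ea / (R * T_K) = -42086.9950 / (8.314 * 309.4350) = -16.3594
k = A * exp(exponent) = 418374.0890 * exp(-16.3594) = 0.0328662 1/s


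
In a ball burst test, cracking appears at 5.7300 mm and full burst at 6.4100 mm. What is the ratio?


Formula: Ratio = crack / burst
Substituting: Ratio = 5.7300 / 6.4100
Result: 0.8939


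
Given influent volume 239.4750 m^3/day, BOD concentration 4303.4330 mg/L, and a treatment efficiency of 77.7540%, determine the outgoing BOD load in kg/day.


Load_in = volume * conc / 1000 = 239.4750 * 4303.4330 / 1000 = 1030.5646 kg/day
Removed = Load_in * eff / 100 = 1030.5646 * 77.7540 / 100 = 801.3052 kg/day
Load_out = Load_in - Removed = 1030.5646 - 801.3052 = 229.2594 kg/day


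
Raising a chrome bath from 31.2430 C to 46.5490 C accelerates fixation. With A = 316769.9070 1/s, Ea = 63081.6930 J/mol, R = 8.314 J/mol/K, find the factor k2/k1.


T1 = 31.2430 + 273.15 = 304.3930 K; T2 = 46.5490 + 273.15 = 319.6990 K
k1 = A * exp(-Ea/(R*T1)) = 316769.9070 * exp(-63081.6930/(8.314*304.3930)) = 4.7355e-06 1/s
k2 = A * exp(-Ea/(R*T2)) = 316769.9070 * exp(-63081.6930/(8.314*319.6990)) = 1.5619e-05 1/s
k2/k1 = 1.5619e-05 / 4.7355e-06 = 3.2982


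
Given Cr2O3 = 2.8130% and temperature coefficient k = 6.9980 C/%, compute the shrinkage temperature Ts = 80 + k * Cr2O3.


Formula: Ts = 80 + k * Cr2O3
Substituting: Ts = 80 + 6.9980 * 2.8130
Result: 99.6854 C


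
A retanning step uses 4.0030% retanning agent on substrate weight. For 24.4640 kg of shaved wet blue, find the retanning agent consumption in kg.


Formula: Retan = substrate * pct / 100
Substituting: Retan = 24.4640 * 4.0030 / 100
Result: 0.9793 kg


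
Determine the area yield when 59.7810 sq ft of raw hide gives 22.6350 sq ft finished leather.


Formula: Yield = finished / raw * 100
Substituting: Yield = 22.6350 / 59.7810 * 100
Result: 37.8632 %


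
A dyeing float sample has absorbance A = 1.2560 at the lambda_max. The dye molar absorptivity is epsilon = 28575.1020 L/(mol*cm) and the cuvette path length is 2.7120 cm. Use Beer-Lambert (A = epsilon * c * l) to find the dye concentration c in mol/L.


Formula: c = A / (epsilon * l)
Substituting: c = 1.2560 / (28575.1020 * 2.7120)
Result: 1.6207e-05 mol/L


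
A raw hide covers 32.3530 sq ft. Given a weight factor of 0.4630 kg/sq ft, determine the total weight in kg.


Formula: Weight = area * weight_per_sqft
Substituting: Weight = 32.3530 * 0.4630
Result: 14.9794 kg


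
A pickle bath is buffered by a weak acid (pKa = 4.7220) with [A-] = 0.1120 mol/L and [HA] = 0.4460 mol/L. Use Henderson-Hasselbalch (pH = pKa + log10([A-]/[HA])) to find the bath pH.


ratio = [A-] / [HA] = 0.1120 / 0.4460 = 0.2511
log10(ratio) = -0.6001
pH = pKa + log10(ratio) = 4.7220 - 0.6001 = 4.1219


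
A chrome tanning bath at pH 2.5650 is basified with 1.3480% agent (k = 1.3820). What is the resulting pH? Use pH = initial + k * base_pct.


Formula: pH_final = pH_initial + k * base_pct
Substituting: pH_final = 2.5650 + 1.3820 * 1.3480
Result: 4.4279


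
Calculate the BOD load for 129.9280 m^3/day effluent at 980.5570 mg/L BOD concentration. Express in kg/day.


Formula: BOD_load = volume * conc / 1000
Substituting: BOD_load = 129.9280 * 980.5570 / 1000
Result: 127.4018 kg/day


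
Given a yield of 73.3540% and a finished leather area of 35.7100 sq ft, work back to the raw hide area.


Formula: raw = finished * 100 / yield
Substituting: raw = 35.7100 * 100 / 73.3540
Result: 48.6817 sq ft


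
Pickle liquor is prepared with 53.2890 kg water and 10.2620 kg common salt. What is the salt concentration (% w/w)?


Formula: Conc = salt / (water + salt) * 100
Substituting: Conc = 10.2620 / (53.2890 + 10.2620) * 100
Result: 16.1477 %


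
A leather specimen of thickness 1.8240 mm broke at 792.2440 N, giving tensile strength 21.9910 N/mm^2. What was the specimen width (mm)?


Formula: w = F / (TS * t)
Substituting: w = 792.2440 / (21.9910 * 1.8240)
Result: 19.7510 mm


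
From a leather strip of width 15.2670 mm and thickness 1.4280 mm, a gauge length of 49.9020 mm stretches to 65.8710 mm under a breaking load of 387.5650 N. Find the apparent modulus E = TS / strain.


TS = F / (w * t) = 387.5650 / (15.2670 * 1.4280) = 17.7772 N/mm^2
strain = (Lf - L0) / L0 = (65.8710 - 49.9020) / 49.9020 = 0.3200
E = TS / strain = 17.7772 / 0.3200 = 55.5524 N/mm^2


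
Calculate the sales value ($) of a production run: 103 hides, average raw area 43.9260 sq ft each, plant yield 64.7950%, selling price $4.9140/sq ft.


Raw_total = N * avg_area = 103 * 43.9260 = 4524.3780 sq ft
Finished = Raw_total * yield / 100 = 4524.3780 * 64.7950 / 100 = 2931.5707 sq ft
Value = Finished * price = 2931.5707 * 4.9140 = 14405.7385 $


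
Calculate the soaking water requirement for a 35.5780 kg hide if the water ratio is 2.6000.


Formula: Water = hide_weight * ratio
Substituting: Water = 35.5780 * 2.6000
Result: 92.5028 kg


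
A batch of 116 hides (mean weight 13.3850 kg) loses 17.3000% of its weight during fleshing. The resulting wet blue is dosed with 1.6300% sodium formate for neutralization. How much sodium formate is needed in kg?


Total_raw = N * avg_wt = 116 * 13.3850 = 1552.6600 kg
Substrate = Total_raw * (1 - loss/100) = 1552.6600 * (1 - 17.3000/100) = 1284.0498 kg
Neutralizer = Substrate * pct / 100 = 1284.0498 * 1.6300 / 100 = 20.9300 kg


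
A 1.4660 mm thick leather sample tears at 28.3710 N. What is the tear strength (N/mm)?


Formula: Tear strength = force / thickness
Substituting: Tear strength = 28.3710 / 1.4660
Result: 19.3527 N/mm


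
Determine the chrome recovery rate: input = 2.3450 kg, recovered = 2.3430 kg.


Formula: Recovery = recovered / input * 100
Substituting: Recovery = 2.3430 / 2.3450 * 100
Result: 99.9147 %


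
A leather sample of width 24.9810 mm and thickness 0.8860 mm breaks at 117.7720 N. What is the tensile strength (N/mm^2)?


Formula: TS = force / (width * thickness)
Substituting: TS = 117.7720 / (24.9810 * 0.8860)
Result: 5.3211 N/mm^2


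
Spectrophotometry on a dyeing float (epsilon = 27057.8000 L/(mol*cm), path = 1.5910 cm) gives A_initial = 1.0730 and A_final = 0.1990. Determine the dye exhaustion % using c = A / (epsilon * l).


c_initial = A_i / (epsilon * l) = 1.0730 / (27057.8000 * 1.5910) = 2.4925e-05 mol/L
c_final = A_f / (epsilon * l) = 0.1990 / (27057.8000 * 1.5910) = 4.6226e-06 mol/L
Exhaustion = (c_initial - c_final) / c_initial * 100 = (2.4925e-05 - 4.6226e-06) / 2.4925e-05 * 100 = 81.4539 %


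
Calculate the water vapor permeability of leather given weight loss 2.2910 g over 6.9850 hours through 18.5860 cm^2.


Formula: WVP = loss / (area * time)
Substituting: WVP = 2.2910 / (18.5860 * 6.9850)
Result: 0.0176471 g/(cm^2*hr)


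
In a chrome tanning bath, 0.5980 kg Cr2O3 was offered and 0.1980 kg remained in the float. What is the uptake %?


Formula: Uptake = (offered - residual) / offered * 100
Substituting: Uptake = (0.5980 - 0.1980) / 0.5980 * 100
Result: 66.8896 %


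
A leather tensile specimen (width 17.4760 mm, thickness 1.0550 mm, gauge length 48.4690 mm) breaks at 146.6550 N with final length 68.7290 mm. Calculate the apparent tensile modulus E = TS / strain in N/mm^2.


TS = F / (w * t) = 146.6550 / (17.4760 * 1.0550) = 7.9543 N/mm^2
strain = (Lf - L0) / L0 = (68.7290 - 48.4690) / 48.4690 = 0.4180
E = TS / strain = 7.9543 / 0.4180 = 19.0295 N/mm^2


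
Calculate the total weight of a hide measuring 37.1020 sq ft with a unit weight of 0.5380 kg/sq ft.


Formula: Weight = area * weight_per_sqft
Substituting: Weight = 37.1020 * 0.5380
Result: 19.9609 kg


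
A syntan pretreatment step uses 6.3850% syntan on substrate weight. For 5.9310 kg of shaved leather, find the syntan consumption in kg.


Formula: Syntan = substrate * pct / 100
Substituting: Syntan = 5.9310 * 6.3850 / 100
Result: 0.3787 kg


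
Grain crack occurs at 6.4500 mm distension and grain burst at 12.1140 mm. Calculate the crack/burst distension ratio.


Formula: Ratio = crack / burst
Substituting: Ratio = 6.4500 / 12.1140
Result: 0.5324


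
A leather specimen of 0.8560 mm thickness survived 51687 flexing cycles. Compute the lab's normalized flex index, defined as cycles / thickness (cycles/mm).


Formula: Index = cycles / thickness
Substituting: Index = 51687 / 0.8560
Result: 60382.0093 cycles/mm


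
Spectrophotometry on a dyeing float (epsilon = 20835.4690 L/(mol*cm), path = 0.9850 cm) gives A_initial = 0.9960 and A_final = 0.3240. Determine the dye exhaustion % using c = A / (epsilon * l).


c_initial = A_i / (epsilon * l) = 0.9960 / (20835.4690 * 0.9850) = 4.8531e-05 mol/L
c_final = A_f / (epsilon * l) = 0.3240 / (20835.4690 * 0.9850) = 1.5787e-05 mol/L
Exhaustion = (c_initial - c_final) / c_initial * 100 = (4.8531e-05 - 1.5787e-05) / 4.8531e-05 * 100 = 67.4699 %


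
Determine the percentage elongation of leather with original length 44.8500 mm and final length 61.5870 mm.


Formula: Elongation = (Lf - L0) / L0 * 100
Substituting: Elongation = (61.5870 - 44.8500) / 44.8500 * 100
Result: 37.3177 %


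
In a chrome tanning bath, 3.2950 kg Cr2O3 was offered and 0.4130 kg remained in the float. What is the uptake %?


Formula: Uptake = (offered - residual) / offered * 100
Substituting: Uptake = (3.2950 - 0.4130) / 3.2950 * 100
Result: 87.4659 %


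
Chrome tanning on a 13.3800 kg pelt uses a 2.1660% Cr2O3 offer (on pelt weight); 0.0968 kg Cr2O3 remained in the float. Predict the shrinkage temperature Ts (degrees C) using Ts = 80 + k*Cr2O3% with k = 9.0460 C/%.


Offered = pelt * offer_pct / 100 = 13.3800 * 2.1660 / 100 = 0.2898 kg
Uptake = offered - residual = 0.2898 - 0.0968 = 0.1930 kg
Cr2O3% on pelt = uptake / pelt * 100 = 0.1930 / 13.3800 * 100 = 1.4425 %
Ts = 80 + k * Cr2O3% = 80 + 9.0460 * 1.4425 = 93.0491 C


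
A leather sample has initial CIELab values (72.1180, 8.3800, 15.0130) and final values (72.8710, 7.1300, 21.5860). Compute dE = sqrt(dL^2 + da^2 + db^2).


dL = 0.7530, da = -1.2500, db = 6.5730
dE = sqrt(0.7530^2 + (-1.2500)^2 + 6.5730^2) = 6.7330


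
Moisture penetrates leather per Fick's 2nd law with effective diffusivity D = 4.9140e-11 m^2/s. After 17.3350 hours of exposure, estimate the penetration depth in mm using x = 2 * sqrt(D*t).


t = 17.3350 hr * 3600 = 62406.0000 s
D * t = 4.9140e-11 * 62406.0000 = 3.0666e-06
x = 2 * sqrt(D*t) = 2 * sqrt(3.0666e-06) = 0.00350236 m = 3.5024 mm


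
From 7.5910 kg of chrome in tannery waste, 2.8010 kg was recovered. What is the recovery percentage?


Formula: Recovery = recovered / input * 100
Substituting: Recovery = 2.8010 / 7.5910 * 100
Result: 36.8990 %


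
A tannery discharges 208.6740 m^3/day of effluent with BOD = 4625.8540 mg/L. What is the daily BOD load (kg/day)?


Formula: BOD_load = volume * conc / 1000
Substituting: BOD_load = 208.6740 * 4625.8540 / 1000
Result: 965.2955 kg/day


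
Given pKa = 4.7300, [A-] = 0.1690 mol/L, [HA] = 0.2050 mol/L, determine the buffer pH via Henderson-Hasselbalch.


ratio = [A-] / [HA] = 0.1690 / 0.2050 = 0.8244
log10(ratio) = -0.0838672
pH = pKa + log10(ratio) = 4.7300 - 0.0838672 = 4.6461


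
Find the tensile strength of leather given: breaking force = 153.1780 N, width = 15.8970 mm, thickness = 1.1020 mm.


Formula: TS = force / (width * thickness)
Substituting: TS = 153.1780 / (15.8970 * 1.1020)
Result: 8.7438 N/mm^2


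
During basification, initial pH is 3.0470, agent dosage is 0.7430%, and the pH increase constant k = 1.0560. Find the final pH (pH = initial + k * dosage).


Formula: pH_final = pH_initial + k * base_pct
Substituting: pH_final = 3.0470 + 1.0560 * 0.7430
Result: 3.8316


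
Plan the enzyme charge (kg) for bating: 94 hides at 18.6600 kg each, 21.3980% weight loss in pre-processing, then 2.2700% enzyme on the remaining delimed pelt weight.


Total_raw = N * avg_wt = 94 * 18.6600 = 1754.0400 kg
Substrate = Total_raw * (1 - loss/100) = 1754.0400 * (1 - 21.3980/100) = 1378.7105 kg
Enzyme = Substrate * pct / 100 = 1378.7105 * 2.2700 / 100 = 31.2967 kg


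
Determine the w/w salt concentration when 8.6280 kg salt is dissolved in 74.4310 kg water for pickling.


Formula: Conc = salt / (water + salt) * 100
Substituting: Conc = 8.6280 / (74.4310 + 8.6280) * 100
Result: 10.3878 %


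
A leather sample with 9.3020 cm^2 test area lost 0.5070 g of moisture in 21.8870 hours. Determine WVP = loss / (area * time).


Formula: WVP = loss / (area * time)
Substituting: WVP = 0.5070 / (9.3020 * 21.8870)
Result: 0.00249026 g/(cm^2*hr)


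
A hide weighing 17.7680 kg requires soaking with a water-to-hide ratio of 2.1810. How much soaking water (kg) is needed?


Formula: Water = hide_weight * ratio
Substituting: Water = 17.7680 * 2.1810
Result: 38.7520 kg


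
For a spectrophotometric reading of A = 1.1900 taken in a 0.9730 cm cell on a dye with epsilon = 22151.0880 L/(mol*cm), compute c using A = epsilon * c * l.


Formula: c = A / (epsilon * l)
Substituting: c = 1.1900 / (22151.0880 * 0.9730)
Result: 5.5213e-05 mol/L


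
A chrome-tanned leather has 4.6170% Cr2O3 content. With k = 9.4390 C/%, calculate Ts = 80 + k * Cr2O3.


Formula: Ts = 80 + k * Cr2O3
Substituting: Ts = 80 + 9.4390 * 4.6170
Result: 123.5799 C


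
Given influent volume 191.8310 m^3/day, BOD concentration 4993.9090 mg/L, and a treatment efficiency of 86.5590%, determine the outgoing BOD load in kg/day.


Load_in = volume * conc / 1000 = 191.8310 * 4993.9090 / 1000 = 957.9866 kg/day
Removed = Load_in * eff / 100 = 957.9866 * 86.5590 / 100 = 829.2236 kg/day
Load_out = Load_in - Removed = 957.9866 - 829.2236 = 128.7630 kg/day


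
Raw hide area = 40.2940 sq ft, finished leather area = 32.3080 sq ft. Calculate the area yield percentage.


Formula: Yield = finished / raw * 100
Substituting: Yield = 32.3080 / 40.2940 * 100
Result: 80.1807 %


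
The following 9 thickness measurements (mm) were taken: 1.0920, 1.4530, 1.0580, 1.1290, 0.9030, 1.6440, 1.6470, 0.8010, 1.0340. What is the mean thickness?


Formula: Average = sum / n
Substituting: Average = 10.7610 / 9
Result: 1.1957 mm


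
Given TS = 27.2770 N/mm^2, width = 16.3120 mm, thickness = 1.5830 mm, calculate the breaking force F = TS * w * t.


Formula: F = TS * w * t
Substituting: F = 27.2770 * 16.3120 * 1.5830
Result: 704.3439 N


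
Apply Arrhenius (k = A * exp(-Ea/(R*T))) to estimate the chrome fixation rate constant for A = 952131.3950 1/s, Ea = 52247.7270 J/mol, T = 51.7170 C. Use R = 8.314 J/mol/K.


T_K = T_C + 273.15 = 51.7170 + 273.15 = 324.8670 K
exponent = -Ea / (R * T_K) = -52247.7270 / (8.314 * 324.8670) = -19.3442
k = A * exp(exponent) = 952131.3950 * exp(-19.3442) = 0.00378092 1/s


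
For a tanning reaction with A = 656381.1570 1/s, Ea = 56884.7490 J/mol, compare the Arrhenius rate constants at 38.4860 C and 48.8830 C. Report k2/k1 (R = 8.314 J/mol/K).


T1 = 38.4860 + 273.15 = 311.6360 K; T2 = 48.8830 + 273.15 = 322.0330 K
k1 = A * exp(-Ea/(R*T1)) = 656381.1570 * exp(-56884.7490/(8.314*311.6360)) = 1.9148e-04 1/s
k2 = A * exp(-Ea/(R*T2)) = 656381.1570 * exp(-56884.7490/(8.314*322.0330)) = 3.8901e-04 1/s
k2/k1 = 3.8901e-04 / 1.9148e-04 = 2.0316


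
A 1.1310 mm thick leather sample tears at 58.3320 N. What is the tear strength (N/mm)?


Formula: Tear strength = force / thickness
Substituting: Tear strength = 58.3320 / 1.1310
Result: 51.5756 N/mm


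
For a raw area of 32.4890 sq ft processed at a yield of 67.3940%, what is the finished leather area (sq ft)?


Formula: finished = raw * yield / 100
Substituting: finished = 32.4890 * 67.3940 / 100
Result: 21.8956 sq ft


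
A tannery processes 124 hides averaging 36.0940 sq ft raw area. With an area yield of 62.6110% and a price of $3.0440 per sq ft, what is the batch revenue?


Raw_total = N * avg_area = 124 * 36.0940 = 4475.6560 sq ft
Finished = Raw_total * yield / 100 = 4475.6560 * 62.6110 / 100 = 2802.2530 sq ft
Value = Finished * price = 2802.2530 * 3.0440 = 8530.0581 $


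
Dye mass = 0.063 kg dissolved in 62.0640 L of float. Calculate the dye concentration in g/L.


Formula: Conc = dye_mass(kg) / volume(L) * 1000
Substituting: Conc = 0.063 / 62.0640 * 1000
Result: 1.0151 g/L


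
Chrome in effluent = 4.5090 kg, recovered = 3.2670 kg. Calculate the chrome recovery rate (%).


Formula: Recovery = recovered / input * 100
Substituting: Recovery = 3.2670 / 4.5090 * 100
Result: 72.4551 %


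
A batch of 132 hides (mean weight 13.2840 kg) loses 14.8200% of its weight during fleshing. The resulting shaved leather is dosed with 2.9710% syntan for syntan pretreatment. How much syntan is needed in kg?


Total_raw = N * avg_wt = 132 * 13.2840 = 1753.4880 kg
Substrate = Total_raw * (1 - loss/100) = 1753.4880 * (1 - 14.8200/100) = 1493.6211 kg
Syntan = Substrate * pct / 100 = 1493.6211 * 2.9710 / 100 = 44.3755 kg


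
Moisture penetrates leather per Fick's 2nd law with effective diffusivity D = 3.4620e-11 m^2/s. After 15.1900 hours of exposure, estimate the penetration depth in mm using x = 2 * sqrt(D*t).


t = 15.1900 hr * 3600 = 54684.0000 s
D * t = 3.4620e-11 * 54684.0000 = 1.8932e-06
x = 2 * sqrt(D*t) = 2 * sqrt(1.8932e-06) = 0.00275184 m = 2.7518 mm


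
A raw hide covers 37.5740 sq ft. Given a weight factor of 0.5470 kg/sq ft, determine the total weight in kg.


Formula: Weight = area * weight_per_sqft
Substituting: Weight = 37.5740 * 0.5470
Result: 20.5530 kg


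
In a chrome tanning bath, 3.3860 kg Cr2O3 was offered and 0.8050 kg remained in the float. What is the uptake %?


Formula: Uptake = (offered - residual) / offered * 100
Substituting: Uptake = (3.3860 - 0.8050) / 3.3860 * 100
Result: 76.2256 %


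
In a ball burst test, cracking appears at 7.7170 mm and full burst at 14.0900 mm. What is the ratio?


Formula: Ratio = crack / burst
Substituting: Ratio = 7.7170 / 14.0900
Result: 0.5477


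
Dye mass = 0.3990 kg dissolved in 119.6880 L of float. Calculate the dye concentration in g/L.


Formula: Conc = dye_mass(kg) / volume(L) * 1000
Substituting: Conc = 0.3990 / 119.6880 * 1000
Result: 3.3337 g/L


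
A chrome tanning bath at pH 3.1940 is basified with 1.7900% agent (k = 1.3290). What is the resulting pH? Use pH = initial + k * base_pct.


Formula: pH_final = pH_initial + k * base_pct
Substituting: pH_final = 3.1940 + 1.3290 * 1.7900
Result: 5.5729


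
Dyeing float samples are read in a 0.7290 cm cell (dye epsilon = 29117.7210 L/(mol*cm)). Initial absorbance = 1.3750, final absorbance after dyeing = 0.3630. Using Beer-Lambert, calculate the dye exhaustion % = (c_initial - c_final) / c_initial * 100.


c_initial = A_i / (epsilon * l) = 1.3750 / (29117.7210 * 0.7290) = 6.4777e-05 mol/L
c_final = A_f / (epsilon * l) = 0.3630 / (29117.7210 * 0.7290) = 1.7101e-05 mol/L
Exhaustion = (c_initial - c_final) / c_initial * 100 = (6.4777e-05 - 1.7101e-05) / 6.4777e-05 * 100 = 73.6000 %


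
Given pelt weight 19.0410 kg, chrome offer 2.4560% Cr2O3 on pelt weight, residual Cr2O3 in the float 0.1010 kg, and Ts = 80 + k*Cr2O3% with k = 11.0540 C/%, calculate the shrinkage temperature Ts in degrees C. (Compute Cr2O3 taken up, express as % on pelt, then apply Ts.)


Offered = pelt * offer_pct / 100 = 19.0410 * 2.4560 / 100 = 0.4676 kg
Uptake = offered - residual = 0.4676 - 0.1010 = 0.3666 kg
Cr2O3% on pelt = uptake / pelt * 100 = 0.3666 / 19.0410 * 100 = 1.9256 %
Ts = 80 + k * Cr2O3% = 80 + 11.0540 * 1.9256 = 101.2852 C


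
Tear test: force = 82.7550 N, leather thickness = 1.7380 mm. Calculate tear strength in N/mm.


Formula: Tear strength = force / thickness
Substituting: Tear strength = 82.7550 / 1.7380
Result: 47.6151 N/mm


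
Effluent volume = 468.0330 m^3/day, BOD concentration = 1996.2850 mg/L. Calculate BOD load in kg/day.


Formula: BOD_load = volume * conc / 1000
Substituting: BOD_load = 468.0330 * 1996.2850 / 1000
Result: 934.3273 kg/day


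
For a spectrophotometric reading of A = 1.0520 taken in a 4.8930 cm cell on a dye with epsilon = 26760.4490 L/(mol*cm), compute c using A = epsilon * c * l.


Formula: c = A / (epsilon * l)
Substituting: c = 1.0520 / (26760.4490 * 4.8930)
Result: 8.0343e-06 mol/L


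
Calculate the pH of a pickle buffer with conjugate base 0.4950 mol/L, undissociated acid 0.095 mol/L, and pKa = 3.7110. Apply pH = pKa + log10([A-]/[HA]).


ratio = [A-] / [HA] = 0.4950 / 0.095 = 5.2105
log10(ratio) = 0.7169
pH = pKa + log10(ratio) = 3.7110 + 0.7169 = 4.4279


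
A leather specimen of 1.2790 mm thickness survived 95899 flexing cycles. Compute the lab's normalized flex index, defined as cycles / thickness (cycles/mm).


Formula: Index = cycles / thickness
Substituting: Index = 95899 / 1.2790
Result: 74979.6716 cycles/mm


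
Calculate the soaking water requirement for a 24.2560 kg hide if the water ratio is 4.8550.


Formula: Water = hide_weight * ratio
Substituting: Water = 24.2560 * 4.8550
Result: 117.7629 kg


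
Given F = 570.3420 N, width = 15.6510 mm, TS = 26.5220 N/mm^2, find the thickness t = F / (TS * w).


Formula: t = F / (TS * w)
Substituting: t = 570.3420 / (26.5220 * 15.6510)
Result: 1.3740 mm


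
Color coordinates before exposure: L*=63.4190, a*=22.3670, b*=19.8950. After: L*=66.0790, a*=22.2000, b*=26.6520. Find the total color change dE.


dL = 2.6600, da = -0.1670, db = 6.7570
dE = sqrt(2.6600^2 + (-0.1670)^2 + 6.7570^2) = 7.2636


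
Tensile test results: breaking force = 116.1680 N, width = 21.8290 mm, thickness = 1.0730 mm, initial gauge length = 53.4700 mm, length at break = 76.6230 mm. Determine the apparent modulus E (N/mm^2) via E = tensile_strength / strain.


TS = F / (w * t) = 116.1680 / (21.8290 * 1.0730) = 4.9597 N/mm^2
strain = (Lf - L0) / L0 = (76.6230 - 53.4700) / 53.4700 = 0.4330
E = TS / strain = 4.9597 / 0.4330 = 11.4540 N/mm^2


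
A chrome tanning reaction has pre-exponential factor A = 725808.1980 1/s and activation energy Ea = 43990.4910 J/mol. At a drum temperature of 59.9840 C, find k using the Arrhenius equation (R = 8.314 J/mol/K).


T_K = T_C + 273.15 = 59.9840 + 273.15 = 333.1340 K
exponent = -Ea / (R * T_K) = -43990.4910 / (8.314 * 333.1340) = -15.8829
k = A * exp(exponent) = 725808.1980 * exp(-15.8829) = 0.091826 1/s


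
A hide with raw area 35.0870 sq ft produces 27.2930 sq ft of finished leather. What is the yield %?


Formula: Yield = finished / raw * 100
Substituting: Yield = 27.2930 / 35.0870 * 100
Result: 77.7866 %


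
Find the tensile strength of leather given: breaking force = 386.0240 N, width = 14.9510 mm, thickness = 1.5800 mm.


Formula: TS = force / (width * thickness)
Substituting: TS = 386.0240 / (14.9510 * 1.5800)
Result: 16.3413 N/mm^2


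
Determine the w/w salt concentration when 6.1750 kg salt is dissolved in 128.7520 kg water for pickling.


Formula: Conc = salt / (water + salt) * 100
Substituting: Conc = 6.1750 / (128.7520 + 6.1750) * 100
Result: 4.5765 %


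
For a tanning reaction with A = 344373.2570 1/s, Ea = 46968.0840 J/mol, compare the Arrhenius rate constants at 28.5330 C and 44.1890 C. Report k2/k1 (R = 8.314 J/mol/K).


T1 = 28.5330 + 273.15 = 301.6830 K; T2 = 44.1890 + 273.15 = 317.3390 K
k1 = A * exp(-Ea/(R*T1)) = 344373.2570 * exp(-46968.0840/(8.314*301.6830)) = 0.00253798 1/s
k2 = A * exp(-Ea/(R*T2)) = 344373.2570 * exp(-46968.0840/(8.314*317.3390)) = 0.00639306 1/s
k2/k1 = 0.00639306 / 0.00253798 = 2.5190


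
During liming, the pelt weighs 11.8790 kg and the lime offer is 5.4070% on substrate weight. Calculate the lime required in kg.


Formula: Lime = substrate * pct / 100
Substituting: Lime = 11.8790 * 5.4070 / 100
Result: 0.6423 kg


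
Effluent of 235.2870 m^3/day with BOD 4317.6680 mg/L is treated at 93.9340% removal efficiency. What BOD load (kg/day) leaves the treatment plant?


Load_in = volume * conc / 1000 = 235.2870 * 4317.6680 / 1000 = 1015.8912 kg/day
Removed = Load_in * eff / 100 = 1015.8912 * 93.9340 / 100 = 954.2672 kg/day
Load_out = Load_in - Removed = 1015.8912 - 954.2672 = 61.6240 kg/day
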